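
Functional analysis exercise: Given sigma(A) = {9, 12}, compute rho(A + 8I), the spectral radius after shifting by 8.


Spectrum of A + 8I = {17, 20}
Spectral radius = max |lambda| over the shifted spectrum
= max(17, 20) = 20

20


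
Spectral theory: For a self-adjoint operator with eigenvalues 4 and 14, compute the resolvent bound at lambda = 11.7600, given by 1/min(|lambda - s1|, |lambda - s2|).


dist(11.7600, {4, 14}) = min(|11.7600 - 4|, |11.7600 - 14|)
= min(7.7600, 2.2400) = 2.2400
Resolvent bound = 1/2.2400 = 0.4464

0.4464


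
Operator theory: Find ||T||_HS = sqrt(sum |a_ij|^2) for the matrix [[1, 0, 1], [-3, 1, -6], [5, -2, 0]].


The Hilbert-Schmidt norm is sqrt(sum of squares of all entries).
Sum of squares = 1^2 + 0^2 + 1^2 + (-3)^2 + 1^2 + (-6)^2 + 5^2 + (-2)^2 + 0^2
= 1 + 0 + 1 + 9 + 1 + 36 + 25 + 4 + 0 = 77
||T||_HS = sqrt(77) = 8.7750

8.7750


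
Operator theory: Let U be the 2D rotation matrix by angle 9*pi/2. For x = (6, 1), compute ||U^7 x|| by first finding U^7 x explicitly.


U is a rotation by theta = 9*pi/2
U^7 = rotation by 7*theta = 63*pi/2 = 3*pi/2 (mod 2*pi)
cos(3*pi/2) = 0.0000, sin(3*pi/2) = -1.0000
U^7 x = (0.0000 * 6 - -1.0000 * 1, -1.0000 * 6 + 0.0000 * 1)
= (1.0000, -6.0000)
||U^7 x|| = sqrt(1.0000^2 + (-6.0000)^2) = sqrt(37.0000) = 6.0828

6.0828


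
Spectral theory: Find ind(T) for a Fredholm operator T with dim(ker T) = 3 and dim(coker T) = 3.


The Fredholm index is defined as ind(T) = dim(ker T) - dim(coker T)
= 3 - 3
= 0

0


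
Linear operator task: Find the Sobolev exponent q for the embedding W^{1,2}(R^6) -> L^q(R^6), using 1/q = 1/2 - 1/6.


Using the Sobolev embedding formula: 1/q = 1/p - k/n
1/q = 1/2 - 1/6 = 1/3
q = 1/(1/3) = 3

3.0000


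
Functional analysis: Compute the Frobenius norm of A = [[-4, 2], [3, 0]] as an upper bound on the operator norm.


||A||_F^2 = sum a_ij^2
= (-4)^2 + 2^2 + 3^2 + 0^2
= 16 + 4 + 9 + 0 = 29
||A||_F = sqrt(29) = 5.3852

5.3852


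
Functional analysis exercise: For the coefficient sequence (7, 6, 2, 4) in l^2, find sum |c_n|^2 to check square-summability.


sum |c_n|^2 = 7^2 + 6^2 + 2^2 + 4^2
= 49 + 36 + 4 + 16
= 105

105


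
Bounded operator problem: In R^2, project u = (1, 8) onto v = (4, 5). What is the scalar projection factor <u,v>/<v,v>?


Computing <u,v> = 1*4 + 8*5 = 44
Computing <v,v> = 4^2 + 5^2 = 41
Projection coefficient = 44/41 = 1.0732

1.0732


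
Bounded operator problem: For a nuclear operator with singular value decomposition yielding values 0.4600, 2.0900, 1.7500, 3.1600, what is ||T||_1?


The nuclear norm is the sum of all singular values.
||T||_1 = 0.4600 + 2.0900 + 1.7500 + 3.1600
= 7.4600

7.4600


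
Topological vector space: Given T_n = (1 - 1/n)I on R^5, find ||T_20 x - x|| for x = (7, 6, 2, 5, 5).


T_20 x - x = (1 - 1/20)x - x = -x/20
||x|| = sqrt(139) = 11.7898
||T_20 x - x|| = ||x||/20 = 11.7898/20 = 0.5895

0.5895


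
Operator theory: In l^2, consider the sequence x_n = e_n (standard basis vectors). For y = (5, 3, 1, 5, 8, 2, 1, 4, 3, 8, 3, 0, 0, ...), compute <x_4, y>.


x_4 = e_4 is the standard basis vector with 1 in position 4.
<x_4, y> = y_4 = 5
As n -> infinity, <x_n, y> -> 0, confirming weak convergence of (x_n) to 0.

5


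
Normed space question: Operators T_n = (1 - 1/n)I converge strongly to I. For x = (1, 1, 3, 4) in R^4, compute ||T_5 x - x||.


T_5 x - x = (1 - 1/5)x - x = -x/5
||x|| = sqrt(27) = 5.1962
||T_5 x - x|| = ||x||/5 = 5.1962/5 = 1.0392

1.0392


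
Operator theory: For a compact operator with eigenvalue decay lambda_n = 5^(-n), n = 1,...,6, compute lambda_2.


The eigenvalue formula gives lambda_2 = 1/5^2
= 1/25
= 0.0400

0.0400


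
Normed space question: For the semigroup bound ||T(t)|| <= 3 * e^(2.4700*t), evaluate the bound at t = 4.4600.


||T(4.4600)|| <= 3 * exp(2.4700 * 4.4600)
= 3 * exp(11.0162)
= 3 * 60852.0021
= 182556.0063

182556.0063


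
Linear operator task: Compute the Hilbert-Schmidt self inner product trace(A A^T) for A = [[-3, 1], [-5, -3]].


trace(A * A^T) = sum of squares of all entries
= (-3)^2 + 1^2 + (-5)^2 + (-3)^2
= 9 + 1 + 25 + 9
= 44

44


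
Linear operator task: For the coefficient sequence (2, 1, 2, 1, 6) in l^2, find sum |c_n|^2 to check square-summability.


sum |c_n|^2 = 2^2 + 1^2 + 2^2 + 1^2 + 6^2
= 4 + 1 + 4 + 1 + 36
= 46

46


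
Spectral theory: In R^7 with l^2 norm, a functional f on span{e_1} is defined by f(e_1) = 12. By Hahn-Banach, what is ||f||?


The norm of f is given by ||f|| = sup_{||x||=1} |f(x)|.
On span{e_1}, ||e_1|| = 1, so ||f|| = |f(e_1)| / ||e_1||
= |12| / 1 = 12.0000

12.0000


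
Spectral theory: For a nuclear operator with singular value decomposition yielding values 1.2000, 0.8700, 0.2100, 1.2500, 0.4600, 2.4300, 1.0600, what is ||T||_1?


The nuclear norm is the sum of all singular values.
||T||_1 = 1.2000 + 0.8700 + 0.2100 + 1.2500 + 0.4600 + 2.4300 + 1.0600
= 7.4800

7.4800


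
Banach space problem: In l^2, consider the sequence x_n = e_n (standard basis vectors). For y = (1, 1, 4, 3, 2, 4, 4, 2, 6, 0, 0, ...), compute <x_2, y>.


x_2 = e_2 is the standard basis vector with 1 in position 2.
<x_2, y> = y_2 = 1
As n -> infinity, <x_n, y> -> 0, confirming weak convergence of (x_n) to 0.

1


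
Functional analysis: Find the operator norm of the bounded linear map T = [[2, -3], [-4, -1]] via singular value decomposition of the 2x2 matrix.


A^T A = [[20, -2], [-2, 10]]
trace(A^T A) = 30, det(A^T A) = 196
discriminant = 30^2 - 4*196 = 116
Largest eigenvalue of A^T A = (trace + sqrt(disc))/2 = 20.3852
||T|| = sqrt(20.3852) = 4.5150

4.5150


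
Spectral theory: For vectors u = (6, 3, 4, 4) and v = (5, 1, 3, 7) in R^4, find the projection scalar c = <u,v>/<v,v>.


Computing <u,v> = 6*5 + 3*1 + 4*3 + 4*7 = 73
Computing <v,v> = 5^2 + 1^2 + 3^2 + 7^2 = 84
Projection coefficient = 73/84 = 0.8690

0.8690


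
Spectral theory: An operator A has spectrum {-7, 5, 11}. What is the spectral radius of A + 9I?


Spectrum of A + 9I = {2, 14, 20}
Spectral radius = max |lambda| over the shifted spectrum
= max(2, 14, 20) = 20

20


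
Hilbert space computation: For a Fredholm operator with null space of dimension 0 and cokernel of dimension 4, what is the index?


The Fredholm index is defined as ind(T) = dim(ker T) - dim(coker T)
= 0 - 4
= -4

-4


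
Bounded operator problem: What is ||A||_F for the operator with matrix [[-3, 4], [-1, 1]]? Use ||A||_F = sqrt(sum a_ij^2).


||A||_F^2 = sum a_ij^2
= (-3)^2 + 4^2 + (-1)^2 + 1^2
= 9 + 16 + 1 + 1 = 27
||A||_F = sqrt(27) = 5.1962

5.1962


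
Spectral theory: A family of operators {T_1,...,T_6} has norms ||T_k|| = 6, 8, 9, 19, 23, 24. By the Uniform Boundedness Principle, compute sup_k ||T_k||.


By the Uniform Boundedness Principle, the supremum of norms is finite.
sup_k ||T_k|| = max(6, 8, 9, 19, 23, 24) = 24

24


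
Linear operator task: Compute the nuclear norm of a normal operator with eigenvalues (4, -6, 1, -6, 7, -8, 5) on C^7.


For a normal operator, singular values equal |eigenvalues|.
Trace norm = sum |lambda_i| = 4 + 6 + 1 + 6 + 7 + 8 + 5
= 37

37


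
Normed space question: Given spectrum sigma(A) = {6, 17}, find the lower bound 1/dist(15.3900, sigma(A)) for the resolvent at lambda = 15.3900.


dist(15.3900, {6, 17}) = min(|15.3900 - 6|, |15.3900 - 17|)
= min(9.3900, 1.6100) = 1.6100
Resolvent bound = 1/1.6100 = 0.6211

0.6211


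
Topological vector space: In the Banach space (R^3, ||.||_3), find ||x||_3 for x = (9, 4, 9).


The l^3 norm = (sum |x_i|^3)^(1/3)
Sum of 3th powers = 729 + 64 + 729 = 1522
||x||_3 = (1522)^(1/3) = 11.5028

11.5028


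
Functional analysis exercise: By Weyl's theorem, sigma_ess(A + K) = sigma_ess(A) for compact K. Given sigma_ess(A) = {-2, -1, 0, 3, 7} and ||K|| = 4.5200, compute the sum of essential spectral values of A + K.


By Weyl's theorem, the essential spectrum is invariant under compact perturbations.
sigma_ess(A + K) = sigma_ess(A) = {-2, -1, 0, 3, 7}
Sum = -2 + -1 + 0 + 3 + 7 = 7

7


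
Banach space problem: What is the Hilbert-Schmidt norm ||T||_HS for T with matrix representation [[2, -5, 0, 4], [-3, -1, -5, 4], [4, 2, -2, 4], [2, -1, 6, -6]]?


The Hilbert-Schmidt norm is sqrt(sum of squares of all entries).
Sum of squares = 2^2 + (-5)^2 + 0^2 + 4^2 + (-3)^2 + (-1)^2 + (-5)^2 + 4^2 + 4^2 + 2^2 + (-2)^2 + 4^2 + 2^2 + (-1)^2 + 6^2 + (-6)^2
= 4 + 25 + 0 + 16 + 9 + 1 + 25 + 16 + 16 + 4 + 4 + 16 + 4 + 1 + 36 + 36 = 213
||T||_HS = sqrt(213) = 14.5945

14.5945


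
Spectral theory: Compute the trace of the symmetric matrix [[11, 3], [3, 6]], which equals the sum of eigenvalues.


For a self-adjoint (symmetric) matrix, the eigenvalues are real.
The sum of eigenvalues equals the trace of the matrix.
trace = 11 + 6 = 17

17


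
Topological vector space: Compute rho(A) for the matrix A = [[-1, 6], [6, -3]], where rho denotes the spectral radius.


For a 2x2 matrix, eigenvalues satisfy lambda^2 - (trace)*lambda + det = 0
trace = -1 + -3 = -4
det = -1*-3 - 6*6 = -33
discriminant = (-4)^2 - 4*(-33) = 148
spectral radius = max |eigenvalue| = 8.0828

8.0828


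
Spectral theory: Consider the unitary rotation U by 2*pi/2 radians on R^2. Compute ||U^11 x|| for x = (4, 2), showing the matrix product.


U is a rotation by theta = 2*pi/2
U^11 = rotation by 11*theta = 22*pi/2 = 2*pi/2 (mod 2*pi)
cos(2*pi/2) = -1.0000, sin(2*pi/2) = 0.0000
U^11 x = (-1.0000 * 4 - 0.0000 * 2, 0.0000 * 4 + -1.0000 * 2)
= (-4.0000, -2.0000)
||U^11 x|| = sqrt((-4.0000)^2 + (-2.0000)^2) = sqrt(20.0000) = 4.4721

4.4721


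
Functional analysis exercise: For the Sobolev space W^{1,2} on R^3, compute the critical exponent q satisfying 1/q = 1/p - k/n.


Using the Sobolev embedding formula: 1/q = 1/p - k/n
1/q = 1/2 - 1/3 = 1/6
q = 1/(1/6) = 6

6.0000


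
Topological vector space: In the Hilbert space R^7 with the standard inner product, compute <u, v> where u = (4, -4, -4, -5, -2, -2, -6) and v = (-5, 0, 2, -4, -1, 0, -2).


Computing the standard inner product <u, v> = sum u_i * v_i
= 4*-5 + -4*0 + -4*2 + -5*-4 + -2*-1 + -2*0 + -6*-2
= -20 + 0 + -8 + 20 + 2 + 0 + 12
= 6

6


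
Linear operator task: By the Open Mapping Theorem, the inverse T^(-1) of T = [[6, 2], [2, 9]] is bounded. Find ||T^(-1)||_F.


det(T) = 6*9 - 2*2 = 50
T^(-1) = (1/50) * [[9, -2], [-2, 6]] = [[0.1800, -0.0400], [-0.0400, 0.1200]]
||T^(-1)||_F^2 = 0.1800^2 + (-0.0400)^2 + (-0.0400)^2 + 0.1200^2 = 0.0500
||T^(-1)||_F = sqrt(0.0500) = 0.2236

0.2236


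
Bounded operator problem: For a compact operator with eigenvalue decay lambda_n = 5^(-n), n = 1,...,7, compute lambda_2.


The eigenvalue formula gives lambda_2 = 1/5^2
= 1/25
= 0.0400

0.0400


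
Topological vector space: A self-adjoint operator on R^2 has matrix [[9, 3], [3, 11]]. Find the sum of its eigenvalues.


For a self-adjoint (symmetric) matrix, the eigenvalues are real.
The sum of eigenvalues equals the trace of the matrix.
trace = 9 + 11 = 20

20


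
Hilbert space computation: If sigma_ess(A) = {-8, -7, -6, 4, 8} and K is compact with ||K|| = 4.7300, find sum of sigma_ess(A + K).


By Weyl's theorem, the essential spectrum is invariant under compact perturbations.
sigma_ess(A + K) = sigma_ess(A) = {-8, -7, -6, 4, 8}
Sum = -8 + -7 + -6 + 4 + 8 = -9

-9


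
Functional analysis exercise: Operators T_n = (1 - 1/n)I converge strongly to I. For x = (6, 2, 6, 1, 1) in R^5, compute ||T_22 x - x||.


T_22 x - x = (1 - 1/22)x - x = -x/22
||x|| = sqrt(78) = 8.8318
||T_22 x - x|| = ||x||/22 = 8.8318/22 = 0.4014

0.4014


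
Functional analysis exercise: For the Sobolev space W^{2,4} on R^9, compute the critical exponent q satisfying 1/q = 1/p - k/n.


Using the Sobolev embedding formula: 1/q = 1/p - k/n
1/q = 1/4 - 2/9 = 1/36
q = 1/(1/36) = 36

36.0000


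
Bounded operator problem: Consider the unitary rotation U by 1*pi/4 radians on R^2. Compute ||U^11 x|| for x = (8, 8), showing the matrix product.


U is a rotation by theta = 1*pi/4
U^11 = rotation by 11*theta = 11*pi/4 = 3*pi/4 (mod 2*pi)
cos(3*pi/4) = -0.7071, sin(3*pi/4) = 0.7071
U^11 x = (-0.7071 * 8 - 0.7071 * 8, 0.7071 * 8 + -0.7071 * 8)
= (-11.3137, 0.0000)
||U^11 x|| = sqrt((-11.3137)^2 + 0.0000^2) = sqrt(128.0000) = 11.3137

11.3137


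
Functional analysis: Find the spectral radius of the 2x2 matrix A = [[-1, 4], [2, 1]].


For a 2x2 matrix, eigenvalues satisfy lambda^2 - (trace)*lambda + det = 0
trace = -1 + 1 = 0
det = -1*1 - 4*2 = -9
discriminant = 0^2 - 4*(-9) = 36
spectral radius = max |eigenvalue| = 3.0000

3.0000


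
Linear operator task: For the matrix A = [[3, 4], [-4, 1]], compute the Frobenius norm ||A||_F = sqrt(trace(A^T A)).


||A||_F^2 = sum a_ij^2
= 3^2 + 4^2 + (-4)^2 + 1^2
= 9 + 16 + 16 + 1 = 42
||A||_F = sqrt(42) = 6.4807

6.4807


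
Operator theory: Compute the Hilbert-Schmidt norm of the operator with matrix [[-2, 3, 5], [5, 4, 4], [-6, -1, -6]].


The Hilbert-Schmidt norm is sqrt(sum of squares of all entries).
Sum of squares = (-2)^2 + 3^2 + 5^2 + 5^2 + 4^2 + 4^2 + (-6)^2 + (-1)^2 + (-6)^2
= 4 + 9 + 25 + 25 + 16 + 16 + 36 + 1 + 36 = 168
||T||_HS = sqrt(168) = 12.9615

12.9615


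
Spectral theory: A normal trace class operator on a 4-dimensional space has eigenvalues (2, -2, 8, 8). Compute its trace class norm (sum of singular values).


For a normal operator, singular values equal |eigenvalues|.
Trace norm = sum |lambda_i| = 2 + 2 + 8 + 8
= 20

20


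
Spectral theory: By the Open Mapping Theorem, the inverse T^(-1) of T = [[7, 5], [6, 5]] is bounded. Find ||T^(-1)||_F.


det(T) = 7*5 - 5*6 = 5
T^(-1) = (1/5) * [[5, -5], [-6, 7]] = [[1.0000, -1.0000], [-1.2000, 1.4000]]
||T^(-1)||_F^2 = 1.0000^2 + (-1.0000)^2 + (-1.2000)^2 + 1.4000^2 = 5.4000
||T^(-1)||_F = sqrt(5.4000) = 2.3238

2.3238


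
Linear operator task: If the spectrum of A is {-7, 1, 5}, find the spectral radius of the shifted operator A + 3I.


Spectrum of A + 3I = {-4, 4, 8}
Spectral radius = max |lambda| over the shifted spectrum
= max(4, 4, 8) = 8

8


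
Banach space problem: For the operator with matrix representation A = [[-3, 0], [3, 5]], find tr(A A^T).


trace(A * A^T) = sum of squares of all entries
= (-3)^2 + 0^2 + 3^2 + 5^2
= 9 + 0 + 9 + 25
= 43

43


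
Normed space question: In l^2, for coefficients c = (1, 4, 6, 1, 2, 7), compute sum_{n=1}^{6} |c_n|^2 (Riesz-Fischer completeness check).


sum |c_n|^2 = 1^2 + 4^2 + 6^2 + 1^2 + 2^2 + 7^2
= 1 + 16 + 36 + 1 + 4 + 49
= 107

107


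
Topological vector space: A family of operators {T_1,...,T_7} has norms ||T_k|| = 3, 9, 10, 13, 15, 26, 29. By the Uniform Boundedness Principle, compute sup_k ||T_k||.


By the Uniform Boundedness Principle, the supremum of norms is finite.
sup_k ||T_k|| = max(3, 9, 10, 13, 15, 26, 29) = 29

29


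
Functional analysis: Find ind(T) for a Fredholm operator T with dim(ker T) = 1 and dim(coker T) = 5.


The Fredholm index is defined as ind(T) = dim(ker T) - dim(coker T)
= 1 - 5
= -4

-4


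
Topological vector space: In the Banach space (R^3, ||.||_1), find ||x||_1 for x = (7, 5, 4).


The l^1 norm equals the sum of absolute values of all components.
||x||_1 = 7 + 5 + 4
= 16

16.0000


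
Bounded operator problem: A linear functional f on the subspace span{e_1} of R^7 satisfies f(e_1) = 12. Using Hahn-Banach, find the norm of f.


The norm of f is given by ||f|| = sup_{||x||=1} |f(x)|.
On span{e_1}, ||e_1|| = 1, so ||f|| = |f(e_1)| / ||e_1||
= |12| / 1 = 12.0000

12.0000


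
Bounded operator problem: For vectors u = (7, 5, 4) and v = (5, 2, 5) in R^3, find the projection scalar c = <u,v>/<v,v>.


Computing <u,v> = 7*5 + 5*2 + 4*5 = 65
Computing <v,v> = 5^2 + 2^2 + 5^2 = 54
Projection coefficient = 65/54 = 1.2037

1.2037


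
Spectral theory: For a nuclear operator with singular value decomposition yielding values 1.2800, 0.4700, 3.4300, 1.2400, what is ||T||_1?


The nuclear norm is the sum of all singular values.
||T||_1 = 1.2800 + 0.4700 + 3.4300 + 1.2400
= 6.4200

6.4200


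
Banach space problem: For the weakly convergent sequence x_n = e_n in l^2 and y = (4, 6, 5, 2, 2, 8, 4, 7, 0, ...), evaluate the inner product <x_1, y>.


x_1 = e_1 is the standard basis vector with 1 in position 1.
<x_1, y> = y_1 = 4
As n -> infinity, <x_n, y> -> 0, confirming weak convergence of (x_n) to 0.

4


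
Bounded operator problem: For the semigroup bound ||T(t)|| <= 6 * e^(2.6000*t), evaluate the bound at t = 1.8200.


||T(1.8200)|| <= 6 * exp(2.6000 * 1.8200)
= 6 * exp(4.7320)
= 6 * 113.5224
= 681.1343

681.1343


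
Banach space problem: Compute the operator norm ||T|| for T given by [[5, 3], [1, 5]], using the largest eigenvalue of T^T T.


A^T A = [[26, 20], [20, 34]]
trace(A^T A) = 60, det(A^T A) = 484
discriminant = 60^2 - 4*484 = 1664
Largest eigenvalue of A^T A = (trace + sqrt(disc))/2 = 50.3961
||T|| = sqrt(50.3961) = 7.0990

7.0990


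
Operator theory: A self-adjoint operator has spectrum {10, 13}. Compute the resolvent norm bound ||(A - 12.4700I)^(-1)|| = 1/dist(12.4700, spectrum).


dist(12.4700, {10, 13}) = min(|12.4700 - 10|, |12.4700 - 13|)
= min(2.4700, 0.5300) = 0.5300
Resolvent bound = 1/0.5300 = 1.8868

1.8868


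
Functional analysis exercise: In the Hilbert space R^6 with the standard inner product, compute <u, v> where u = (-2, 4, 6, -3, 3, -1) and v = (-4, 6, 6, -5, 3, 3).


Computing the standard inner product <u, v> = sum u_i * v_i
= -2*-4 + 4*6 + 6*6 + -3*-5 + 3*3 + -1*3
= 8 + 24 + 36 + 15 + 9 + -3
= 89

89


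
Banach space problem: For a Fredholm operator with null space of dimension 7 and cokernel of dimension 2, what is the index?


The Fredholm index is defined as ind(T) = dim(ker T) - dim(coker T)
= 7 - 2
= 5

5


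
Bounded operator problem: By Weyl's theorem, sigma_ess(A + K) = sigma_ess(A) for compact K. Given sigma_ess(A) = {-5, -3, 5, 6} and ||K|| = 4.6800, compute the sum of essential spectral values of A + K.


By Weyl's theorem, the essential spectrum is invariant under compact perturbations.
sigma_ess(A + K) = sigma_ess(A) = {-5, -3, 5, 6}
Sum = -5 + -3 + 5 + 6 = 3

3


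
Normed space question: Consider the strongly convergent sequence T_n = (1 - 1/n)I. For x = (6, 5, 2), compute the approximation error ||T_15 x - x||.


T_15 x - x = (1 - 1/15)x - x = -x/15
||x|| = sqrt(65) = 8.0623
||T_15 x - x|| = ||x||/15 = 8.0623/15 = 0.5375

0.5375


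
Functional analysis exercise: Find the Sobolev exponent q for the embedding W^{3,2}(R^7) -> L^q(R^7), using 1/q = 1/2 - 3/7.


Using the Sobolev embedding formula: 1/q = 1/p - k/n
1/q = 1/2 - 3/7 = 1/14
q = 1/(1/14) = 14

14.0000


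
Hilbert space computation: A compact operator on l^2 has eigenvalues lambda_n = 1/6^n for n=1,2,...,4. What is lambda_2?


The eigenvalue formula gives lambda_2 = 1/6^2
= 1/36
= 0.0278

0.0278


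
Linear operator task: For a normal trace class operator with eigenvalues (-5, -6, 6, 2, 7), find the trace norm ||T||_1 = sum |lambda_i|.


For a normal operator, singular values equal |eigenvalues|.
Trace norm = sum |lambda_i| = 5 + 6 + 6 + 2 + 7
= 26

26


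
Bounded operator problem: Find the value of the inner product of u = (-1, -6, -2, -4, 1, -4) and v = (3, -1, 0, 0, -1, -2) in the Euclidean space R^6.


Computing the standard inner product <u, v> = sum u_i * v_i
= -1*3 + -6*-1 + -2*0 + -4*0 + 1*-1 + -4*-2
= -3 + 6 + 0 + 0 + -1 + 8
= 10

10


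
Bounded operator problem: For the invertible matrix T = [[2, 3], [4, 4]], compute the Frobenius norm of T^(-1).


det(T) = 2*4 - 3*4 = -4
T^(-1) = (1/-4) * [[4, -3], [-4, 2]] = [[-1.0000, 0.7500], [1.0000, -0.5000]]
||T^(-1)||_F^2 = (-1.0000)^2 + 0.7500^2 + 1.0000^2 + (-0.5000)^2 = 2.8125
||T^(-1)||_F = sqrt(2.8125) = 1.6771

1.6771


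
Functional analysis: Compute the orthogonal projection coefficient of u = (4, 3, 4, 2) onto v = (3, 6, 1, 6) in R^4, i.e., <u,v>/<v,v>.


Computing <u,v> = 4*3 + 3*6 + 4*1 + 2*6 = 46
Computing <v,v> = 3^2 + 6^2 + 1^2 + 6^2 = 82
Projection coefficient = 46/82 = 0.5610

0.5610


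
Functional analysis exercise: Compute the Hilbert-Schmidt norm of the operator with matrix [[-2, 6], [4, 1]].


The Hilbert-Schmidt norm is sqrt(sum of squares of all entries).
Sum of squares = (-2)^2 + 6^2 + 4^2 + 1^2
= 4 + 36 + 16 + 1 = 57
||T||_HS = sqrt(57) = 7.5498

7.5498


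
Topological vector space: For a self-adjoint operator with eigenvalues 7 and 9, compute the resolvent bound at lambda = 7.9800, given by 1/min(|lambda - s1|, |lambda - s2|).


dist(7.9800, {7, 9}) = min(|7.9800 - 7|, |7.9800 - 9|)
= min(0.9800, 1.0200) = 0.9800
Resolvent bound = 1/0.9800 = 1.0204

1.0204


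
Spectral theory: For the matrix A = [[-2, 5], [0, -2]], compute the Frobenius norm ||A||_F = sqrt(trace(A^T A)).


||A||_F^2 = sum a_ij^2
= (-2)^2 + 5^2 + 0^2 + (-2)^2
= 4 + 25 + 0 + 4 = 33
||A||_F = sqrt(33) = 5.7446

5.7446


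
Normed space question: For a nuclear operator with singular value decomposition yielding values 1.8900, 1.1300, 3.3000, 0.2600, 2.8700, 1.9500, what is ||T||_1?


The nuclear norm is the sum of all singular values.
||T||_1 = 1.8900 + 1.1300 + 3.3000 + 0.2600 + 2.8700 + 1.9500
= 11.4000

11.4000


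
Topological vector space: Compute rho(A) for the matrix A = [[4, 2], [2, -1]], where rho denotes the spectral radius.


For a 2x2 matrix, eigenvalues satisfy lambda^2 - (trace)*lambda + det = 0
trace = 4 + -1 = 3
det = 4*-1 - 2*2 = -8
discriminant = 3^2 - 4*(-8) = 41
spectral radius = max |eigenvalue| = 4.7016

4.7016


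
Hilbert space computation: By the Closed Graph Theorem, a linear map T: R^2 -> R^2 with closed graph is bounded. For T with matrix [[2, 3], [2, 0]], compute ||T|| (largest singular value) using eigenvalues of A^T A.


A^T A = [[8, 6], [6, 9]]
trace(A^T A) = 17, det(A^T A) = 36
discriminant = 17^2 - 4*36 = 145
Largest eigenvalue of A^T A = (trace + sqrt(disc))/2 = 14.5208
||T|| = sqrt(14.5208) = 3.8106

3.8106


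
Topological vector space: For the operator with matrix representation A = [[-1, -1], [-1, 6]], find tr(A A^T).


trace(A * A^T) = sum of squares of all entries
= (-1)^2 + (-1)^2 + (-1)^2 + 6^2
= 1 + 1 + 1 + 36
= 39

39


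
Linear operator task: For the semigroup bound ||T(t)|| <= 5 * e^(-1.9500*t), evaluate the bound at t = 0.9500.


||T(0.9500)|| <= 5 * exp(-1.9500 * 0.9500)
= 5 * exp(-1.8525)
= 5 * 0.1568
= 0.7842

0.7842


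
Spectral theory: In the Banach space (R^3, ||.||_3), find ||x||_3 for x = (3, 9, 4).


The l^3 norm = (sum |x_i|^3)^(1/3)
Sum of 3th powers = 27 + 729 + 64 = 820
||x||_3 = (820)^(1/3) = 9.3599

9.3599


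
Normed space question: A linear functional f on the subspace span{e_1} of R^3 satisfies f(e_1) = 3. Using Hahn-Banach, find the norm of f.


The norm of f is given by ||f|| = sup_{||x||=1} |f(x)|.
On span{e_1}, ||e_1|| = 1, so ||f|| = |f(e_1)| / ||e_1||
= |3| / 1 = 3.0000

3.0000


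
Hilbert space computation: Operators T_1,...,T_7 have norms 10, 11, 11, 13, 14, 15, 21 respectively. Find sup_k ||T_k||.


By the Uniform Boundedness Principle, the supremum of norms is finite.
sup_k ||T_k|| = max(10, 11, 11, 13, 14, 15, 21) = 21

21


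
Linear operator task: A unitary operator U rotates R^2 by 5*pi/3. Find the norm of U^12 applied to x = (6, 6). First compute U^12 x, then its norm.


U is a rotation by theta = 5*pi/3
U^12 = rotation by 12*theta = 60*pi/3 = 0*pi/3 (mod 2*pi)
cos(0*pi/3) = 1.0000, sin(0*pi/3) = 0.0000
U^12 x = (1.0000 * 6 - 0.0000 * 6, 0.0000 * 6 + 1.0000 * 6)
= (6.0000, 6.0000)
||U^12 x|| = sqrt(6.0000^2 + 6.0000^2) = sqrt(72.0000) = 8.4853

8.4853


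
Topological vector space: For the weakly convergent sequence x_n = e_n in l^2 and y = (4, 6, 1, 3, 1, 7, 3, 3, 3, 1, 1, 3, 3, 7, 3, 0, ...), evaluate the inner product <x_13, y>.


x_13 = e_13 is the standard basis vector with 1 in position 13.
<x_13, y> = y_13 = 3
As n -> infinity, <x_n, y> -> 0, confirming weak convergence of (x_n) to 0.

3


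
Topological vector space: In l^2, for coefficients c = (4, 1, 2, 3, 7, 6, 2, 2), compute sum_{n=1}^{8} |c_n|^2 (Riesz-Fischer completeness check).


sum |c_n|^2 = 4^2 + 1^2 + 2^2 + 3^2 + 7^2 + 6^2 + 2^2 + 2^2
= 16 + 1 + 4 + 9 + 49 + 36 + 4 + 4
= 123

123


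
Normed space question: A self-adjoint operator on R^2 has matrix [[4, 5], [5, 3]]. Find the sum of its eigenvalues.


For a self-adjoint (symmetric) matrix, the eigenvalues are real.
The sum of eigenvalues equals the trace of the matrix.
trace = 4 + 3 = 7

7


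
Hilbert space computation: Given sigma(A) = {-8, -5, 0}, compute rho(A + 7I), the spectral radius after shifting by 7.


Spectrum of A + 7I = {-1, 2, 7}
Spectral radius = max |lambda| over the shifted spectrum
= max(1, 2, 7) = 7

7


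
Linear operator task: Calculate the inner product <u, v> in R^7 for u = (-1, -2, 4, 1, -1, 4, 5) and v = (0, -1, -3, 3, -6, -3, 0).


Computing the standard inner product <u, v> = sum u_i * v_i
= -1*0 + -2*-1 + 4*-3 + 1*3 + -1*-6 + 4*-3 + 5*0
= 0 + 2 + -12 + 3 + 6 + -12 + 0
= -13

-13


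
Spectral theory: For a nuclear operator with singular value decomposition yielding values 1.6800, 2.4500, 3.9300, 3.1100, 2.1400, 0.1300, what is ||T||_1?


The nuclear norm is the sum of all singular values.
||T||_1 = 1.6800 + 2.4500 + 3.9300 + 3.1100 + 2.1400 + 0.1300
= 13.4400

13.4400


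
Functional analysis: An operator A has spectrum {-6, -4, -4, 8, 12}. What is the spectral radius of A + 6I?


Spectrum of A + 6I = {0, 2, 2, 14, 18}
Spectral radius = max |lambda| over the shifted spectrum
= max(0, 2, 2, 14, 18) = 18

18


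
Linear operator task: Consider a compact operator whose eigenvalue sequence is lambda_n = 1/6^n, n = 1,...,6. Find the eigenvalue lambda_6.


The eigenvalue formula gives lambda_6 = 1/6^6
= 1/46656
= 2.1433e-05

2.1433e-05


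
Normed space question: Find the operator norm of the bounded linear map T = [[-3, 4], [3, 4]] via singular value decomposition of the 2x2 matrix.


A^T A = [[18, 0], [0, 32]]
trace(A^T A) = 50, det(A^T A) = 576
discriminant = 50^2 - 4*576 = 196
Largest eigenvalue of A^T A = (trace + sqrt(disc))/2 = 32.0000
||T|| = sqrt(32.0000) = 5.6569

5.6569


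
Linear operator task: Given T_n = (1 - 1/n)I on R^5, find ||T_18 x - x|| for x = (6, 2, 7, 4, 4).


T_18 x - x = (1 - 1/18)x - x = -x/18
||x|| = sqrt(121) = 11.0000
||T_18 x - x|| = ||x||/18 = 11.0000/18 = 0.6111

0.6111


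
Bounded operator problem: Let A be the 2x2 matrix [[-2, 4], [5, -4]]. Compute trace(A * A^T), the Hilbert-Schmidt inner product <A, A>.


trace(A * A^T) = sum of squares of all entries
= (-2)^2 + 4^2 + 5^2 + (-4)^2
= 4 + 16 + 25 + 16
= 61

61


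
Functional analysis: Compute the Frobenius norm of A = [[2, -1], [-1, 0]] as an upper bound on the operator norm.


||A||_F^2 = sum a_ij^2
= 2^2 + (-1)^2 + (-1)^2 + 0^2
= 4 + 1 + 1 + 0 = 6
||A||_F = sqrt(6) = 2.4495

2.4495


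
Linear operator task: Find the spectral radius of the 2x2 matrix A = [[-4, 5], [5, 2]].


For a 2x2 matrix, eigenvalues satisfy lambda^2 - (trace)*lambda + det = 0
trace = -4 + 2 = -2
det = -4*2 - 5*5 = -33
discriminant = (-2)^2 - 4*(-33) = 136
spectral radius = max |eigenvalue| = 6.8310

6.8310


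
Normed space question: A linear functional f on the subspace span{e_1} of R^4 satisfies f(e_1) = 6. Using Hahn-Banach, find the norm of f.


The norm of f is given by ||f|| = sup_{||x||=1} |f(x)|.
On span{e_1}, ||e_1|| = 1, so ||f|| = |f(e_1)| / ||e_1||
= |6| / 1 = 6.0000

6.0000


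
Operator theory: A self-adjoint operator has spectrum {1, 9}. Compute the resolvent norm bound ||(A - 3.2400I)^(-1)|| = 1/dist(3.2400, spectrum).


dist(3.2400, {1, 9}) = min(|3.2400 - 1|, |3.2400 - 9|)
= min(2.2400, 5.7600) = 2.2400
Resolvent bound = 1/2.2400 = 0.4464

0.4464


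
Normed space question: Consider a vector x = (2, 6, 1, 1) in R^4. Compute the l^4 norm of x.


The l^4 norm = (sum |x_i|^4)^(1/4)
Sum of 4th powers = 16 + 1296 + 1 + 1 = 1314
||x||_4 = (1314)^(1/4) = 6.0207

6.0207


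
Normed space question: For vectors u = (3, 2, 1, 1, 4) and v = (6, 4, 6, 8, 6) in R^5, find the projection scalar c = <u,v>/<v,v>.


Computing <u,v> = 3*6 + 2*4 + 1*6 + 1*8 + 4*6 = 64
Computing <v,v> = 6^2 + 4^2 + 6^2 + 8^2 + 6^2 = 188
Projection coefficient = 64/188 = 0.3404

0.3404


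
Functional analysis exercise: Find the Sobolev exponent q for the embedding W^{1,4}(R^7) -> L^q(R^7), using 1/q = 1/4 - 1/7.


Using the Sobolev embedding formula: 1/q = 1/p - k/n
1/q = 1/4 - 1/7 = 3/28
q = 1/(3/28) = 28/3 = 9.3333

9.3333


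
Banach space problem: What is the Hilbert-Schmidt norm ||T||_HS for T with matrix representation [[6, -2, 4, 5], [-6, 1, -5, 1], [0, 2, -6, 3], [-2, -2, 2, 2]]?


The Hilbert-Schmidt norm is sqrt(sum of squares of all entries).
Sum of squares = 6^2 + (-2)^2 + 4^2 + 5^2 + (-6)^2 + 1^2 + (-5)^2 + 1^2 + 0^2 + 2^2 + (-6)^2 + 3^2 + (-2)^2 + (-2)^2 + 2^2 + 2^2
= 36 + 4 + 16 + 25 + 36 + 1 + 25 + 1 + 0 + 4 + 36 + 9 + 4 + 4 + 4 + 4 = 209
||T||_HS = sqrt(209) = 14.4568

14.4568


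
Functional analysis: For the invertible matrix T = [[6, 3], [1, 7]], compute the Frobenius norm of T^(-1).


det(T) = 6*7 - 3*1 = 39
T^(-1) = (1/39) * [[7, -3], [-1, 6]] = [[0.1795, -0.0769], [-0.0256, 0.1538]]
||T^(-1)||_F^2 = 0.1795^2 + (-0.0769)^2 + (-0.0256)^2 + 0.1538^2 = 0.0625
||T^(-1)||_F = sqrt(0.0625) = 0.2499

0.2499


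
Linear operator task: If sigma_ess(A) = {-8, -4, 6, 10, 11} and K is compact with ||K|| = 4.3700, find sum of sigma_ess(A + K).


By Weyl's theorem, the essential spectrum is invariant under compact perturbations.
sigma_ess(A + K) = sigma_ess(A) = {-8, -4, 6, 10, 11}
Sum = -8 + -4 + 6 + 10 + 11 = 15

15


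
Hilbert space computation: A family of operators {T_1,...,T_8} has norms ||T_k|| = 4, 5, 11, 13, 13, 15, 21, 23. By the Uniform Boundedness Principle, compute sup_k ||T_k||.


By the Uniform Boundedness Principle, the supremum of norms is finite.
sup_k ||T_k|| = max(4, 5, 11, 13, 13, 15, 21, 23) = 23

23


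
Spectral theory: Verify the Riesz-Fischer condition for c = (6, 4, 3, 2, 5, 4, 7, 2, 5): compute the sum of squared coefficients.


sum |c_n|^2 = 6^2 + 4^2 + 3^2 + 2^2 + 5^2 + 4^2 + 7^2 + 2^2 + 5^2
= 36 + 16 + 9 + 4 + 25 + 16 + 49 + 4 + 25
= 184

184


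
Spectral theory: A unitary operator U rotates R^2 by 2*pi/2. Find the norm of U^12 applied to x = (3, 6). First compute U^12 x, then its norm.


U is a rotation by theta = 2*pi/2
U^12 = rotation by 12*theta = 24*pi/2 = 0*pi/2 (mod 2*pi)
cos(0*pi/2) = 1.0000, sin(0*pi/2) = 0.0000
U^12 x = (1.0000 * 3 - 0.0000 * 6, 0.0000 * 3 + 1.0000 * 6)
= (3.0000, 6.0000)
||U^12 x|| = sqrt(3.0000^2 + 6.0000^2) = sqrt(45.0000) = 6.7082

6.7082


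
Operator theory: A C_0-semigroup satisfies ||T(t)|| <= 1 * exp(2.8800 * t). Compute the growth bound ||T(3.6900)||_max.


||T(3.6900)|| <= 1 * exp(2.8800 * 3.6900)
= 1 * exp(10.6272)
= 1 * 41241.4872
= 41241.4872

41241.4872


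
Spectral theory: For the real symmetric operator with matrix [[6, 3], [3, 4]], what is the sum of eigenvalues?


For a self-adjoint (symmetric) matrix, the eigenvalues are real.
The sum of eigenvalues equals the trace of the matrix.
trace = 6 + 4 = 10

10


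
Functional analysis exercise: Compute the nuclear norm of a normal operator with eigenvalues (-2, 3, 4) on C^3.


For a normal operator, singular values equal |eigenvalues|.
Trace norm = sum |lambda_i| = 2 + 3 + 4
= 9

9


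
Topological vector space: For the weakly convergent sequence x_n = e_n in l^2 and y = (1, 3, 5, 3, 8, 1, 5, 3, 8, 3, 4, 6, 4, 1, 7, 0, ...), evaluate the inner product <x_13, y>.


x_13 = e_13 is the standard basis vector with 1 in position 13.
<x_13, y> = y_13 = 4
As n -> infinity, <x_n, y> -> 0, confirming weak convergence of (x_n) to 0.

4


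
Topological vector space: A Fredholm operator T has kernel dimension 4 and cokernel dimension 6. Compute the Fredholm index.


The Fredholm index is defined as ind(T) = dim(ker T) - dim(coker T)
= 4 - 6
= -2

-2


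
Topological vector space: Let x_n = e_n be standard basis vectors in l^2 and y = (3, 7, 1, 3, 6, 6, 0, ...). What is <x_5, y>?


x_5 = e_5 is the standard basis vector with 1 in position 5.
<x_5, y> = y_5 = 6
As n -> infinity, <x_n, y> -> 0, confirming weak convergence of (x_n) to 0.

6


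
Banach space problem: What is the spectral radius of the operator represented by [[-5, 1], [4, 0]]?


For a 2x2 matrix, eigenvalues satisfy lambda^2 - (trace)*lambda + det = 0
trace = -5 + 0 = -5
det = -5*0 - 1*4 = -4
discriminant = (-5)^2 - 4*(-4) = 41
spectral radius = max |eigenvalue| = 5.7016

5.7016


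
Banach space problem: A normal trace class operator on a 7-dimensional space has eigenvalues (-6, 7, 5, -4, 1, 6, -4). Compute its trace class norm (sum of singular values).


For a normal operator, singular values equal |eigenvalues|.
Trace norm = sum |lambda_i| = 6 + 7 + 5 + 4 + 1 + 6 + 4
= 33

33


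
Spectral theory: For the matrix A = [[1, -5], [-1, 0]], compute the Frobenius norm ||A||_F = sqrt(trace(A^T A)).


||A||_F^2 = sum a_ij^2
= 1^2 + (-5)^2 + (-1)^2 + 0^2
= 1 + 25 + 1 + 0 = 27
||A||_F = sqrt(27) = 5.1962

5.1962


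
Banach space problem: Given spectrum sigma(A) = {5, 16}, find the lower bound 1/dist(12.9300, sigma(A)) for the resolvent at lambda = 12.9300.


dist(12.9300, {5, 16}) = min(|12.9300 - 5|, |12.9300 - 16|)
= min(7.9300, 3.0700) = 3.0700
Resolvent bound = 1/3.0700 = 0.3257

0.3257


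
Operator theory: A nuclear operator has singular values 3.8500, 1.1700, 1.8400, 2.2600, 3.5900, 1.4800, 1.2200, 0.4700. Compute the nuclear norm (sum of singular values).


The nuclear norm is the sum of all singular values.
||T||_1 = 3.8500 + 1.1700 + 1.8400 + 2.2600 + 3.5900 + 1.4800 + 1.2200 + 0.4700
= 15.8800

15.8800


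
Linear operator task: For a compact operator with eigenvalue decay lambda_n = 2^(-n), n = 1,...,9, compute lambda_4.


The eigenvalue formula gives lambda_4 = 1/2^4
= 1/16
= 0.0625

0.0625


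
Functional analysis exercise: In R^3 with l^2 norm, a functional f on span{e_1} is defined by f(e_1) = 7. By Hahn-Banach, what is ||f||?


The norm of f is given by ||f|| = sup_{||x||=1} |f(x)|.
On span{e_1}, ||e_1|| = 1, so ||f|| = |f(e_1)| / ||e_1||
= |7| / 1 = 7.0000

7.0000


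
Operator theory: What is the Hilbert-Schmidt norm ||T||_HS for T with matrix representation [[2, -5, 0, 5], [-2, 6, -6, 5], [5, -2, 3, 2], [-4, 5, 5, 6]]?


The Hilbert-Schmidt norm is sqrt(sum of squares of all entries).
Sum of squares = 2^2 + (-5)^2 + 0^2 + 5^2 + (-2)^2 + 6^2 + (-6)^2 + 5^2 + 5^2 + (-2)^2 + 3^2 + 2^2 + (-4)^2 + 5^2 + 5^2 + 6^2
= 4 + 25 + 0 + 25 + 4 + 36 + 36 + 25 + 25 + 4 + 9 + 4 + 16 + 25 + 25 + 36 = 299
||T||_HS = sqrt(299) = 17.2916

17.2916


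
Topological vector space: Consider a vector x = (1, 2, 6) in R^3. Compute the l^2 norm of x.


The l^2 norm = (sum |x_i|^2)^(1/2)
Sum of 2th powers = 1 + 4 + 36 = 41
||x||_2 = (41)^(1/2) = 6.4031

6.4031


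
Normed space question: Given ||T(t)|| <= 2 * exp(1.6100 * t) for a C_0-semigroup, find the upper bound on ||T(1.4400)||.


||T(1.4400)|| <= 2 * exp(1.6100 * 1.4400)
= 2 * exp(2.3184)
= 2 * 10.1594
= 20.3188

20.3188


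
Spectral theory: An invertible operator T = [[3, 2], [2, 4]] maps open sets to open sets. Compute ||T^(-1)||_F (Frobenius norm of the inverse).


det(T) = 3*4 - 2*2 = 8
T^(-1) = (1/8) * [[4, -2], [-2, 3]] = [[0.5000, -0.2500], [-0.2500, 0.3750]]
||T^(-1)||_F^2 = 0.5000^2 + (-0.2500)^2 + (-0.2500)^2 + 0.3750^2 = 0.5156
||T^(-1)||_F = sqrt(0.5156) = 0.7181

0.7181


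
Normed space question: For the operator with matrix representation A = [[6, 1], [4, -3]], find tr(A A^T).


trace(A * A^T) = sum of squares of all entries
= 6^2 + 1^2 + 4^2 + (-3)^2
= 36 + 1 + 16 + 9
= 62

62


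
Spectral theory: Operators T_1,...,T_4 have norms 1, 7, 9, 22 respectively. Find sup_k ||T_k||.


By the Uniform Boundedness Principle, the supremum of norms is finite.
sup_k ||T_k|| = max(1, 7, 9, 22) = 22

22


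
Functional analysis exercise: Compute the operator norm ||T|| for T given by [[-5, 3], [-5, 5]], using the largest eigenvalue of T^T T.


A^T A = [[50, -40], [-40, 34]]
trace(A^T A) = 84, det(A^T A) = 100
discriminant = 84^2 - 4*100 = 6656
Largest eigenvalue of A^T A = (trace + sqrt(disc))/2 = 82.7922
||T|| = sqrt(82.7922) = 9.0990

9.0990


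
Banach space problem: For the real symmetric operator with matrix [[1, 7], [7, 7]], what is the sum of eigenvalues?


For a self-adjoint (symmetric) matrix, the eigenvalues are real.
The sum of eigenvalues equals the trace of the matrix.
trace = 1 + 7 = 8

8


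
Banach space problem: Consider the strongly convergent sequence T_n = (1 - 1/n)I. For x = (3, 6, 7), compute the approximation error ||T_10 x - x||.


T_10 x - x = (1 - 1/10)x - x = -x/10
||x|| = sqrt(94) = 9.6954
||T_10 x - x|| = ||x||/10 = 9.6954/10 = 0.9695

0.9695


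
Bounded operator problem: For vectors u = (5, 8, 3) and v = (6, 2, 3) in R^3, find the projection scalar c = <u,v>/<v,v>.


Computing <u,v> = 5*6 + 8*2 + 3*3 = 55
Computing <v,v> = 6^2 + 2^2 + 3^2 = 49
Projection coefficient = 55/49 = 1.1224

1.1224


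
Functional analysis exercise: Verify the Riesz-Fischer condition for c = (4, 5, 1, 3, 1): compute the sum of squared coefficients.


sum |c_n|^2 = 4^2 + 5^2 + 1^2 + 3^2 + 1^2
= 16 + 25 + 1 + 9 + 1
= 52

52


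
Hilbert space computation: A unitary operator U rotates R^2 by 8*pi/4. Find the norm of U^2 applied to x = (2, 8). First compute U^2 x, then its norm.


U is a rotation by theta = 8*pi/4
U^2 = rotation by 2*theta = 16*pi/4 = 0*pi/4 (mod 2*pi)
cos(0*pi/4) = 1.0000, sin(0*pi/4) = 0.0000
U^2 x = (1.0000 * 2 - 0.0000 * 8, 0.0000 * 2 + 1.0000 * 8)
= (2.0000, 8.0000)
||U^2 x|| = sqrt(2.0000^2 + 8.0000^2) = sqrt(68.0000) = 8.2462

8.2462


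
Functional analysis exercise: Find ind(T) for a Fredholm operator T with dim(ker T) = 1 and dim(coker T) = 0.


The Fredholm index is defined as ind(T) = dim(ker T) - dim(coker T)
= 1 - 0
= 1

1


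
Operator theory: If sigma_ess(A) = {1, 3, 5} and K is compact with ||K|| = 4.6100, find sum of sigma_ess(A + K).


By Weyl's theorem, the essential spectrum is invariant under compact perturbations.
sigma_ess(A + K) = sigma_ess(A) = {1, 3, 5}
Sum = 1 + 3 + 5 = 9

9


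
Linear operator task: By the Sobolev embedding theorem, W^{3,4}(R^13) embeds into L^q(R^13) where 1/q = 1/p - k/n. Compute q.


Using the Sobolev embedding formula: 1/q = 1/p - k/n
1/q = 1/4 - 3/13 = 1/52
q = 1/(1/52) = 52

52.0000


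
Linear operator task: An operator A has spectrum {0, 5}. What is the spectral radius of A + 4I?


Spectrum of A + 4I = {4, 9}
Spectral radius = max |lambda| over the shifted spectrum
= max(4, 9) = 9

9


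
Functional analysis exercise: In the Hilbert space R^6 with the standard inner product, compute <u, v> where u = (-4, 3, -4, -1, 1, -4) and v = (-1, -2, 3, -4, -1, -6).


Computing the standard inner product <u, v> = sum u_i * v_i
= -4*-1 + 3*-2 + -4*3 + -1*-4 + 1*-1 + -4*-6
= 4 + -6 + -12 + 4 + -1 + 24
= 13

13


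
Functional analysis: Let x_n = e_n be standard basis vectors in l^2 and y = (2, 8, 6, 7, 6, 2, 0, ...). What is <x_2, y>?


x_2 = e_2 is the standard basis vector with 1 in position 2.
<x_2, y> = y_2 = 8
As n -> infinity, <x_n, y> -> 0, confirming weak convergence of (x_n) to 0.

8


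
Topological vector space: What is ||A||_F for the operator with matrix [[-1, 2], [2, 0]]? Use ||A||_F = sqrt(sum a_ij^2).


||A||_F^2 = sum a_ij^2
= (-1)^2 + 2^2 + 2^2 + 0^2
= 1 + 4 + 4 + 0 = 9
||A||_F = sqrt(9) = 3.0000

3.0000


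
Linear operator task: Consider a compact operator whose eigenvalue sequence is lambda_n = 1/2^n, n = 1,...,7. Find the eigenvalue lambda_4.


The eigenvalue formula gives lambda_4 = 1/2^4
= 1/16
= 0.0625

0.0625
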